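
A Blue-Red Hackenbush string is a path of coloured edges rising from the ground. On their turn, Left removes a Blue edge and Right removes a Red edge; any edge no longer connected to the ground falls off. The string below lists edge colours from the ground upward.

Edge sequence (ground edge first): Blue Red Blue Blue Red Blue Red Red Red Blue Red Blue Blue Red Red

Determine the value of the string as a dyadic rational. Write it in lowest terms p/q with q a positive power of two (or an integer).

v(B) = { 0 | (no moves) } gives 1
v(BR) = { 0 | 1 } gives 1/2
v(BRB) = { 0,1/2 | 1 } gives 3/4
v(BRBB) = { 0,1/2,3/4 | 1 } gives 7/8
v(BRBBR) = { 0,1/2,3/4 | 7/8,1 } gives 13/16
v(BRBBRB) = { 0,1/2,3/4,13/16 | 7/8,1 } gives 27/32
v(BRBBRBR) = { 0,1/2,3/4,13/16 | 27/32,7/8,1 } gives 53/64
v(BRBBRBRR) = { 0,1/2,3/4,13/16 | 53/64,27/32,7/8,1 } gives 105/128
v(BRBBRBRRR) = { 0,1/2,3/4,13/16 | 105/128,53/64,27/32,7/8,1 } gives 209/256
v(BRBBRBRRRB) = { 0,1/2,3/4,13/16,209/256 | 105/128,53/64,27/32,7/8,1 } gives 419/512
v(BRBBRBRRRBR) = { 0,1/2,3/4,13/16,209/256 | 419/512,105/128,53/64,27/32,7/8,1 } gives 837/1024
v(BRBBRBRRRBRB) = { 0,1/2,3/4,13/16,209/256,837/1024 | 419/512,105/128,53/64,27/32,7/8,1 } gives 1675/2048
v(BRBBRBRRRBRBB) = { 0,1/2,3/4,13/16,209/256,837/1024,1675/2048 | 419/512,105/128,53/64,27/32,7/8,1 } gives 3351/4096
v(BRBBRBRRRBRBBR) = { 0,1/2,3/4,13/16,209/256,837/1024,1675/2048 | 3351/4096,419/512,105/128,53/64,27/32,7/8,1 } gives 6701/8192
v(BRBBRBRRRBRBBRR) = { 0,1/2,3/4,13/16,209/256,837/1024,1675/2048 | 6701/8192,3351/4096,419/512,105/128,53/64,27/32,7/8,1 } gives 13401/16384

13401/16384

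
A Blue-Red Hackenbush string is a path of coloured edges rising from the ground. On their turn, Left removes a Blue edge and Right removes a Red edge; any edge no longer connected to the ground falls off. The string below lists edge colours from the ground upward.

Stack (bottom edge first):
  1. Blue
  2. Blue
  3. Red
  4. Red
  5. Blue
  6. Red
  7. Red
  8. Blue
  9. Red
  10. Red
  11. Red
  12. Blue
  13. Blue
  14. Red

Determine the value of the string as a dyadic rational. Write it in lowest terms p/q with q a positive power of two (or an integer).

5261/4096

G_1 [B]  L=[0]  R=[—]  ⇒ 1
G_2 [BB]  L=[0; 1]  R=[—]  ⇒ 2
G_3 [BBR]  L=[0; 1]  R=[2]  ⇒ 3/2
G_4 [BBRR]  L=[0; 1]  R=[3/2; 2]  ⇒ 5/4
G_5 [BBRRB]  L=[0; 1; 5/4]  R=[3/2; 2]  ⇒ 11/8
G_6 [BBRRBR]  L=[0; 1; 5/4]  R=[11/8; 3/2; 2]  ⇒ 21/16
G_7 [BBRRBRR]  L=[0; 1; 5/4]  R=[21/16; 11/8; 3/2; 2]  ⇒ 41/32
G_8 [BBRRBRRB]  L=[0; 1; 5/4; 41/32]  R=[21/16; 11/8; 3/2; 2]  ⇒ 83/64
G_9 [BBRRBRRBR]  L=[0; 1; 5/4; 41/32]  R=[83/64; 21/16; 11/8; 3/2; 2]  ⇒ 165/128
G_10 [BBRRBRRBRR]  L=[0; 1; 5/4; 41/32]  R=[165/128; 83/64; 21/16; 11/8; 3/2; 2]  ⇒ 329/256
G_11 [BBRRBRRBRRR]  L=[0; 1; 5/4; 41/32]  R=[329/256; 165/128; 83/64; 21/16; 11/8; 3/2; 2]  ⇒ 657/512
G_12 [BBRRBRRBRRRB]  L=[0; 1; 5/4; 41/32; 657/512]  R=[329/256; 165/128; 83/64; 21/16; 11/8; 3/2; 2]  ⇒ 1315/1024
G_13 [BBRRBRRBRRRBB]  L=[0; 1; 5/4; 41/32; 657/512; 1315/1024]  R=[329/256; 165/128; 83/64; 21/16; 11/8; 3/2; 2]  ⇒ 2631/2048
G_14 [BBRRBRRBRRRBBR]  L=[0; 1; 5/4; 41/32; 657/512; 1315/1024]  R=[2631/2048; 329/256; 165/128; 83/64; 21/16; 11/8; 3/2; 2]  ⇒ 5261/4096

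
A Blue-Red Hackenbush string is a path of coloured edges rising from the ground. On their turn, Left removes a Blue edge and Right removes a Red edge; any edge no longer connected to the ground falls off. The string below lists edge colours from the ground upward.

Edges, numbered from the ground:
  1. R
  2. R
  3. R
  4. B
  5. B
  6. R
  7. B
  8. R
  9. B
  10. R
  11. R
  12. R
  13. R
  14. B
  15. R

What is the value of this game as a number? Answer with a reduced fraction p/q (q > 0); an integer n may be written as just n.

val(R) = { · | 0 } → -1
val(RR) = { · | -1 0 } → -2
val(RRR) = { · | -2 -1 0 } → -3
val(RRRB) = { -3 | -2 -1 0 } → -5/2
val(RRRBB) = { -3 -5/2 | -2 -1 0 } → -9/4
val(RRRBBR) = { -3 -5/2 | -9/4 -2 -1 0 } → -19/8
val(RRRBBRB) = { -3 -5/2 -19/8 | -9/4 -2 -1 0 } → -37/16
val(RRRBBRBR) = { -3 -5/2 -19/8 | -37/16 -9/4 -2 -1 0 } → -75/32
val(RRRBBRBRB) = { -3 -5/2 -19/8 -75/32 | -37/16 -9/4 -2 -1 0 } → -149/64
val(RRRBBRBRBR) = { -3 -5/2 -19/8 -75/32 | -149/64 -37/16 -9/4 -2 -1 0 } → -299/128
val(RRRBBRBRBRR) = { -3 -5/2 -19/8 -75/32 | -299/128 -149/64 -37/16 -9/4 -2 -1 0 } → -599/256
val(RRRBBRBRBRRR) = { -3 -5/2 -19/8 -75/32 | -599/256 -299/128 -149/64 -37/16 -9/4 -2 -1 0 } → -1199/512
val(RRRBBRBRBRRRR) = { -3 -5/2 -19/8 -75/32 | -1199/512 -599/256 -299/128 -149/64 -37/16 -9/4 -2 -1 0 } → -2399/1024
val(RRRBBRBRBRRRRB) = { -3 -5/2 -19/8 -75/32 -2399/1024 | -1199/512 -599/256 -299/128 -149/64 -37/16 -9/4 -2 -1 0 } → -4797/2048
val(RRRBBRBRBRRRRBR) = { -3 -5/2 -19/8 -75/32 -2399/1024 | -4797/2048 -1199/512 -599/256 -299/128 -149/64 -37/16 -9/4 -2 -1 0 } → -9595/4096

-9595/4096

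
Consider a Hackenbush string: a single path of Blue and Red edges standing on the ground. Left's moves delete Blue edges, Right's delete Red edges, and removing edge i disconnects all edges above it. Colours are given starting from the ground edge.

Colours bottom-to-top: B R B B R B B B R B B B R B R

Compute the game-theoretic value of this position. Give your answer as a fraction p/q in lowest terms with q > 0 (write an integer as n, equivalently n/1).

edge 1 of 15 (B): { 0 | none } ⇒ 1
edge 2 of 15 (R): { 0 | 1 } ⇒ 1/2
edge 3 of 15 (B): { 0,1/2 | 1 } ⇒ 3/4
edge 4 of 15 (B): { 0,1/2,3/4 | 1 } ⇒ 7/8
edge 5 of 15 (R): { 0,1/2,3/4 | 7/8,1 } ⇒ 13/16
edge 6 of 15 (B): { 0,1/2,3/4,13/16 | 7/8,1 } ⇒ 27/32
edge 7 of 15 (B): { 0,1/2,3/4,13/16,27/32 | 7/8,1 } ⇒ 55/64
edge 8 of 15 (B): { 0,1/2,3/4,13/16,27/32,55/64 | 7/8,1 } ⇒ 111/128
edge 9 of 15 (R): { 0,1/2,3/4,13/16,27/32,55/64 | 111/128,7/8,1 } ⇒ 221/256
edge 10 of 15 (B): { 0,1/2,3/4,13/16,27/32,55/64,221/256 | 111/128,7/8,1 } ⇒ 443/512
edge 11 of 15 (B): { 0,1/2,3/4,13/16,27/32,55/64,221/256,443/512 | 111/128,7/8,1 } ⇒ 887/1024
edge 12 of 15 (B): { 0,1/2,3/4,13/16,27/32,55/64,221/256,443/512,887/1024 | 111/128,7/8,1 } ⇒ 1775/2048
edge 13 of 15 (R): { 0,1/2,3/4,13/16,27/32,55/64,221/256,443/512,887/1024 | 1775/2048,111/128,7/8,1 } ⇒ 3549/4096
edge 14 of 15 (B): { 0,1/2,3/4,13/16,27/32,55/64,221/256,443/512,887/1024,3549/4096 | 1775/2048,111/128,7/8,1 } ⇒ 7099/8192
edge 15 of 15 (R): { 0,1/2,3/4,13/16,27/32,55/64,221/256,443/512,887/1024,3549/4096 | 7099/8192,1775/2048,111/128,7/8,1 } ⇒ 14197/16384

14197/16384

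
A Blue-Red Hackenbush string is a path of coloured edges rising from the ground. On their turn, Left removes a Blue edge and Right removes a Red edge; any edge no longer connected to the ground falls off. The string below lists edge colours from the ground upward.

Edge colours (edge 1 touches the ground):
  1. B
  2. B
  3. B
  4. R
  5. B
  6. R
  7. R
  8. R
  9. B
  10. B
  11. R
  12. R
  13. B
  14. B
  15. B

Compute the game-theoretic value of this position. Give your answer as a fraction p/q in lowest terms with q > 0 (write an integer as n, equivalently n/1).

10447/4096

Prefix values for B B B R B R R R B B R R B B B via {L|R} + simplicity:
1 of 15 · B · max L 0 · min R +∞ = 1
2 of 15 · BB · max L 1 · min R +∞ = 2
3 of 15 · BBB · max L 2 · min R +∞ = 3
4 of 15 · BBBR · max L 2 · min R 3 = 5/2
5 of 15 · BBBRB · max L 5/2 · min R 3 = 11/4
6 of 15 · BBBRBR · max L 5/2 · min R 11/4 = 21/8
7 of 15 · BBBRBRR · max L 5/2 · min R 21/8 = 41/16
8 of 15 · BBBRBRRR · max L 5/2 · min R 41/16 = 81/32
9 of 15 · BBBRBRRRB · max L 81/32 · min R 41/16 = 163/64
10 of 15 · BBBRBRRRBB · max L 163/64 · min R 41/16 = 327/128
11 of 15 · BBBRBRRRBBR · max L 163/64 · min R 327/128 = 653/256
12 of 15 · BBBRBRRRBBRR · max L 163/64 · min R 653/256 = 1305/512
13 of 15 · BBBRBRRRBBRRB · max L 1305/512 · min R 653/256 = 2611/1024
14 of 15 · BBBRBRRRBBRRBB · max L 2611/1024 · min R 653/256 = 5223/2048
15 of 15 · BBBRBRRRBBRRBBB · max L 5223/2048 · min R 653/256 = 10447/4096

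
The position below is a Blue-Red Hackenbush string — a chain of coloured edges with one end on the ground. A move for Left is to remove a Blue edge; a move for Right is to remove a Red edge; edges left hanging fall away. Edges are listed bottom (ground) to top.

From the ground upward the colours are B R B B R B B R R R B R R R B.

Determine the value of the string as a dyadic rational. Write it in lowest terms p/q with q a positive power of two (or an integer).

13859/16384

Build v(s[:k]) for k = 1..15, string s = B R B B R B B R R R B R R R B.
step 1: add B to get B; options L={ 0 } R={ ∅ } => 1
step 2: add R to get BR; options L={ 0 } R={ 1 } => 1/2
step 3: add B to get BRB; options L={ 0; 1/2 } R={ 1 } => 3/4
step 4: add B to get BRBB; options L={ 0; 1/2; 3/4 } R={ 1 } => 7/8
step 5: add R to get BRBBR; options L={ 0; 1/2; 3/4 } R={ 7/8; 1 } => 13/16
step 6: add B to get BRBBRB; options L={ 0; 1/2; 3/4; 13/16 } R={ 7/8; 1 } => 27/32
step 7: add B to get BRBBRBB; options L={ 0; 1/2; 3/4; 13/16; 27/32 } R={ 7/8; 1 } => 55/64
step 8: add R to get BRBBRBBR; options L={ 0; 1/2; 3/4; 13/16; 27/32 } R={ 55/64; 7/8; 1 } => 109/128
step 9: add R to get BRBBRBBRR; options L={ 0; 1/2; 3/4; 13/16; 27/32 } R={ 109/128; 55/64; 7/8; 1 } => 217/256
step 10: add R to get BRBBRBBRRR; options L={ 0; 1/2; 3/4; 13/16; 27/32 } R={ 217/256; 109/128; 55/64; 7/8; 1 } => 433/512
step 11: add B to get BRBBRBBRRRB; options L={ 0; 1/2; 3/4; 13/16; 27/32; 433/512 } R={ 217/256; 109/128; 55/64; 7/8; 1 } => 867/1024
step 12: add R to get BRBBRBBRRRBR; options L={ 0; 1/2; 3/4; 13/16; 27/32; 433/512 } R={ 867/1024; 217/256; 109/128; 55/64; 7/8; 1 } => 1733/2048
step 13: add R to get BRBBRBBRRRBRR; options L={ 0; 1/2; 3/4; 13/16; 27/32; 433/512 } R={ 1733/2048; 867/1024; 217/256; 109/128; 55/64; 7/8; 1 } => 3465/4096
step 14: add R to get BRBBRBBRRRBRRR; options L={ 0; 1/2; 3/4; 13/16; 27/32; 433/512 } R={ 3465/4096; 1733/2048; 867/1024; 217/256; 109/128; 55/64; 7/8; 1 } => 6929/8192
step 15: add B to get BRBBRBBRRRBRRRB; options L={ 0; 1/2; 3/4; 13/16; 27/32; 433/512; 6929/8192 } R={ 3465/4096; 1733/2048; 867/1024; 217/256; 109/128; 55/64; 7/8; 1 } => 13859/16384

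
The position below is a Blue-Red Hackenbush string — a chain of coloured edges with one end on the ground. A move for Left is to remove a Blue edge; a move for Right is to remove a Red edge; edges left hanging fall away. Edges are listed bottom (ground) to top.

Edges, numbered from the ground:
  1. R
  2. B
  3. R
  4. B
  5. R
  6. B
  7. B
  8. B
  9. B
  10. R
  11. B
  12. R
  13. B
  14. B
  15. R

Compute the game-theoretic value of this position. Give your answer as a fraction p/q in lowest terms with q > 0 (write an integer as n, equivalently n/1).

Recurse on prefixes of the 15-edge string R B R B R B B B B R B R B B R:
g_1 [R]  L=[∅]  R=[0]  → -1
g_2 [RB]  L=[-1]  R=[0]  → -1/2
g_3 [RBR]  L=[-1]  R=[-1/2; 0]  → -3/4
g_4 [RBRB]  L=[-1; -3/4]  R=[-1/2; 0]  → -5/8
g_5 [RBRBR]  L=[-1; -3/4]  R=[-5/8; -1/2; 0]  → -11/16
g_6 [RBRBRB]  L=[-1; -3/4; -11/16]  R=[-5/8; -1/2; 0]  → -21/32
g_7 [RBRBRBB]  L=[-1; -3/4; -11/16; -21/32]  R=[-5/8; -1/2; 0]  → -41/64
g_8 [RBRBRBBB]  L=[-1; -3/4; -11/16; -21/32; -41/64]  R=[-5/8; -1/2; 0]  → -81/128
g_9 [RBRBRBBBB]  L=[-1; -3/4; -11/16; -21/32; -41/64; -81/128]  R=[-5/8; -1/2; 0]  → -161/256
g_10 [RBRBRBBBBR]  L=[-1; -3/4; -11/16; -21/32; -41/64; -81/128]  R=[-161/256; -5/8; -1/2; 0]  → -323/512
g_11 [RBRBRBBBBRB]  L=[-1; -3/4; -11/16; -21/32; -41/64; -81/128; -323/512]  R=[-161/256; -5/8; -1/2; 0]  → -645/1024
g_12 [RBRBRBBBBRBR]  L=[-1; -3/4; -11/16; -21/32; -41/64; -81/128; -323/512]  R=[-645/1024; -161/256; -5/8; -1/2; 0]  → -1291/2048
g_13 [RBRBRBBBBRBRB]  L=[-1; -3/4; -11/16; -21/32; -41/64; -81/128; -323/512; -1291/2048]  R=[-645/1024; -161/256; -5/8; -1/2; 0]  → -2581/4096
g_14 [RBRBRBBBBRBRBB]  L=[-1; -3/4; -11/16; -21/32; -41/64; -81/128; -323/512; -1291/2048; -2581/4096]  R=[-645/1024; -161/256; -5/8; -1/2; 0]  → -5161/8192
g_15 [RBRBRBBBBRBRBBR]  L=[-1; -3/4; -11/16; -21/32; -41/64; -81/128; -323/512; -1291/2048; -2581/4096]  R=[-5161/8192; -645/1024; -161/256; -5/8; -1/2; 0]  → -10323/16384

-10323/16384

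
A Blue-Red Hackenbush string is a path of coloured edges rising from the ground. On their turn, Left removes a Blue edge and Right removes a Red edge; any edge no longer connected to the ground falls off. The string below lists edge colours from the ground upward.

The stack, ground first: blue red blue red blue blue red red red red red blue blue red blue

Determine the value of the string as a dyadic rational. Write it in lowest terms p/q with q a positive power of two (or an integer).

1 of 15 · b · max L 0 · min R +∞ = 1
2 of 15 · br · max L 0 · min R 1 = 1/2
3 of 15 · brb · max L 1/2 · min R 1 = 3/4
4 of 15 · brbr · max L 1/2 · min R 3/4 = 5/8
5 of 15 · brbrb · max L 5/8 · min R 3/4 = 11/16
6 of 15 · brbrbb · max L 11/16 · min R 3/4 = 23/32
7 of 15 · brbrbbr · max L 11/16 · min R 23/32 = 45/64
8 of 15 · brbrbbrr · max L 11/16 · min R 45/64 = 89/128
9 of 15 · brbrbbrrr · max L 11/16 · min R 89/128 = 177/256
10 of 15 · brbrbbrrrr · max L 11/16 · min R 177/256 = 353/512
11 of 15 · brbrbbrrrrr · max L 11/16 · min R 353/512 = 705/1024
12 of 15 · brbrbbrrrrrb · max L 705/1024 · min R 353/512 = 1411/2048
13 of 15 · brbrbbrrrrrbb · max L 1411/2048 · min R 353/512 = 2823/4096
14 of 15 · brbrbbrrrrrbbr · max L 1411/2048 · min R 2823/4096 = 5645/8192
15 of 15 · brbrbbrrrrrbbrb · max L 5645/8192 · min R 2823/4096 = 11291/16384

11291/16384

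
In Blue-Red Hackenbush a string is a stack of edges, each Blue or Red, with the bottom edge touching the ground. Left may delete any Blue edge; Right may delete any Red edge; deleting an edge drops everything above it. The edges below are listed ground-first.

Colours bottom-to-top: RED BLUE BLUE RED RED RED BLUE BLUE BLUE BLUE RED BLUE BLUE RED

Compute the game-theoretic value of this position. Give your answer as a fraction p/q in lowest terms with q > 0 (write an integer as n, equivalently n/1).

Prefix values for RED BLUE BLUE RED RED RED BLUE BLUE BLUE BLUE RED BLUE BLUE RED via {L|R} + simplicity:
1 of 14 · R · max L −∞ · min R 0 → -1
2 of 14 · RB · max L -1 · min R 0 → -1/2
3 of 14 · RBB · max L -1/2 · min R 0 → -1/4
4 of 14 · RBBR · max L -1/2 · min R -1/4 → -3/8
5 of 14 · RBBRR · max L -1/2 · min R -3/8 → -7/16
6 of 14 · RBBRRR · max L -1/2 · min R -7/16 → -15/32
7 of 14 · RBBRRRB · max L -15/32 · min R -7/16 → -29/64
8 of 14 · RBBRRRBB · max L -29/64 · min R -7/16 → -57/128
9 of 14 · RBBRRRBBB · max L -57/128 · min R -7/16 → -113/256
10 of 14 · RBBRRRBBBB · max L -113/256 · min R -7/16 → -225/512
11 of 14 · RBBRRRBBBBR · max L -113/256 · min R -225/512 → -451/1024
12 of 14 · RBBRRRBBBBRB · max L -451/1024 · min R -225/512 → -901/2048
13 of 14 · RBBRRRBBBBRBB · max L -901/2048 · min R -225/512 → -1801/4096
14 of 14 · RBBRRRBBBBRBBR · max L -901/2048 · min R -1801/4096 → -3603/8192

-3603/8192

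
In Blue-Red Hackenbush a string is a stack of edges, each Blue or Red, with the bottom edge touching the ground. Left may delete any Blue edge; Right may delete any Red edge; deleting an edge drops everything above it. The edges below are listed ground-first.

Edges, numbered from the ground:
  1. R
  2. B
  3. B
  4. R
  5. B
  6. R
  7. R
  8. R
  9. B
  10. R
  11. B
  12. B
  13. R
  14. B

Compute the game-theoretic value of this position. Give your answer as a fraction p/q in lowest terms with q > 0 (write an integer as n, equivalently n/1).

-2981/8192

step 1: add R to get R; options L={  } R={ 0 } ⇒ -1
step 2: add B to get RB; options L={ -1 } R={ 0 } ⇒ -1/2
step 3: add B to get RBB; options L={ -1,-1/2 } R={ 0 } ⇒ -1/4
step 4: add R to get RBBR; options L={ -1,-1/2 } R={ -1/4,0 } ⇒ -3/8
step 5: add B to get RBBRB; options L={ -1,-1/2,-3/8 } R={ -1/4,0 } ⇒ -5/16
step 6: add R to get RBBRBR; options L={ -1,-1/2,-3/8 } R={ -5/16,-1/4,0 } ⇒ -11/32
step 7: add R to get RBBRBRR; options L={ -1,-1/2,-3/8 } R={ -11/32,-5/16,-1/4,0 } ⇒ -23/64
step 8: add R to get RBBRBRRR; options L={ -1,-1/2,-3/8 } R={ -23/64,-11/32,-5/16,-1/4,0 } ⇒ -47/128
step 9: add B to get RBBRBRRRB; options L={ -1,-1/2,-3/8,-47/128 } R={ -23/64,-11/32,-5/16,-1/4,0 } ⇒ -93/256
step 10: add R to get RBBRBRRRBR; options L={ -1,-1/2,-3/8,-47/128 } R={ -93/256,-23/64,-11/32,-5/16,-1/4,0 } ⇒ -187/512
step 11: add B to get RBBRBRRRBRB; options L={ -1,-1/2,-3/8,-47/128,-187/512 } R={ -93/256,-23/64,-11/32,-5/16,-1/4,0 } ⇒ -373/1024
step 12: add B to get RBBRBRRRBRBB; options L={ -1,-1/2,-3/8,-47/128,-187/512,-373/1024 } R={ -93/256,-23/64,-11/32,-5/16,-1/4,0 } ⇒ -745/2048
step 13: add R to get RBBRBRRRBRBBR; options L={ -1,-1/2,-3/8,-47/128,-187/512,-373/1024 } R={ -745/2048,-93/256,-23/64,-11/32,-5/16,-1/4,0 } ⇒ -1491/4096
step 14: add B to get RBBRBRRRBRBBRB; options L={ -1,-1/2,-3/8,-47/128,-187/512,-373/1024,-1491/4096 } R={ -745/2048,-93/256,-23/64,-11/32,-5/16,-1/4,0 } ⇒ -2981/8192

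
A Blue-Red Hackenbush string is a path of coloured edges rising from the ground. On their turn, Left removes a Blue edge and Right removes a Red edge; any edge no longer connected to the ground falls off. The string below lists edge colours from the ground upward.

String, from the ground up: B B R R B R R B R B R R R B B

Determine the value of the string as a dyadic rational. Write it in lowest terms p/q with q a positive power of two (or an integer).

edge 1 of 15 (B): { 0 | — } → 1
edge 2 of 15 (B): { 0,1 | — } → 2
edge 3 of 15 (R): { 0,1 | 2 } → 3/2
edge 4 of 15 (R): { 0,1 | 3/2,2 } → 5/4
edge 5 of 15 (B): { 0,1,5/4 | 3/2,2 } → 11/8
edge 6 of 15 (R): { 0,1,5/4 | 11/8,3/2,2 } → 21/16
edge 7 of 15 (R): { 0,1,5/4 | 21/16,11/8,3/2,2 } → 41/32
edge 8 of 15 (B): { 0,1,5/4,41/32 | 21/16,11/8,3/2,2 } → 83/64
edge 9 of 15 (R): { 0,1,5/4,41/32 | 83/64,21/16,11/8,3/2,2 } → 165/128
edge 10 of 15 (B): { 0,1,5/4,41/32,165/128 | 83/64,21/16,11/8,3/2,2 } → 331/256
edge 11 of 15 (R): { 0,1,5/4,41/32,165/128 | 331/256,83/64,21/16,11/8,3/2,2 } → 661/512
edge 12 of 15 (R): { 0,1,5/4,41/32,165/128 | 661/512,331/256,83/64,21/16,11/8,3/2,2 } → 1321/1024
edge 13 of 15 (R): { 0,1,5/4,41/32,165/128 | 1321/1024,661/512,331/256,83/64,21/16,11/8,3/2,2 } → 2641/2048
edge 14 of 15 (B): { 0,1,5/4,41/32,165/128,2641/2048 | 1321/1024,661/512,331/256,83/64,21/16,11/8,3/2,2 } → 5283/4096
edge 15 of 15 (B): { 0,1,5/4,41/32,165/128,2641/2048,5283/4096 | 1321/1024,661/512,331/256,83/64,21/16,11/8,3/2,2 } → 10567/8192

10567/8192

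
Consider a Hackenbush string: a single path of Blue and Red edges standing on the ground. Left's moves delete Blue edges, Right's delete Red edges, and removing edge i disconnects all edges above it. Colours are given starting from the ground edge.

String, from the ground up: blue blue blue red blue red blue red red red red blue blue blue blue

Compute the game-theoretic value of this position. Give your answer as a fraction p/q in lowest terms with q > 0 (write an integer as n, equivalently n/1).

10783/4096

Build G(s[:k]) for k = 1..15, string s = blue blue blue red blue red blue red red red red blue blue blue blue.
b: Left { 0 }, Right { ∅ } ⇒ simplest 1
bb: Left { 0,1 }, Right { ∅ } ⇒ simplest 2
bbb: Left { 0,1,2 }, Right { ∅ } ⇒ simplest 3
bbbr: Left { 0,1,2 }, Right { 3 } ⇒ simplest 5/2
bbbrb: Left { 0,1,2,5/2 }, Right { 3 } ⇒ simplest 11/4
bbbrbr: Left { 0,1,2,5/2 }, Right { 11/4,3 } ⇒ simplest 21/8
bbbrbrb: Left { 0,1,2,5/2,21/8 }, Right { 11/4,3 } ⇒ simplest 43/16
bbbrbrbr: Left { 0,1,2,5/2,21/8 }, Right { 43/16,11/4,3 } ⇒ simplest 85/32
bbbrbrbrr: Left { 0,1,2,5/2,21/8 }, Right { 85/32,43/16,11/4,3 } ⇒ simplest 169/64
bbbrbrbrrr: Left { 0,1,2,5/2,21/8 }, Right { 169/64,85/32,43/16,11/4,3 } ⇒ simplest 337/128
bbbrbrbrrrr: Left { 0,1,2,5/2,21/8 }, Right { 337/128,169/64,85/32,43/16,11/4,3 } ⇒ simplest 673/256
bbbrbrbrrrrb: Left { 0,1,2,5/2,21/8,673/256 }, Right { 337/128,169/64,85/32,43/16,11/4,3 } ⇒ simplest 1347/512
bbbrbrbrrrrbb: Left { 0,1,2,5/2,21/8,673/256,1347/512 }, Right { 337/128,169/64,85/32,43/16,11/4,3 } ⇒ simplest 2695/1024
bbbrbrbrrrrbbb: Left { 0,1,2,5/2,21/8,673/256,1347/512,2695/1024 }, Right { 337/128,169/64,85/32,43/16,11/4,3 } ⇒ simplest 5391/2048
bbbrbrbrrrrbbbb: Left { 0,1,2,5/2,21/8,673/256,1347/512,2695/1024,5391/2048 }, Right { 337/128,169/64,85/32,43/16,11/4,3 } ⇒ simplest 10783/4096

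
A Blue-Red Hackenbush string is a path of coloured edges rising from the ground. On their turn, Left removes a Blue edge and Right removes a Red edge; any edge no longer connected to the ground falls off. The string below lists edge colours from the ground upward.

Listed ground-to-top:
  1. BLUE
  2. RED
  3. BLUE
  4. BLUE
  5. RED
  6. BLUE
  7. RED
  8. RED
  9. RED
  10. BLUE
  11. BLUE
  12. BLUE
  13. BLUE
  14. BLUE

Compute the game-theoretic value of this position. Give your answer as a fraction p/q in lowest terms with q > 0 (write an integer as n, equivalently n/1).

edge 1 of 14 (BLUE): { 0 |  } so 1
edge 2 of 14 (RED): { 0 | 1 } so 1/2
edge 3 of 14 (BLUE): { 0; 1/2 | 1 } so 3/4
edge 4 of 14 (BLUE): { 0; 1/2; 3/4 | 1 } so 7/8
edge 5 of 14 (RED): { 0; 1/2; 3/4 | 7/8; 1 } so 13/16
edge 6 of 14 (BLUE): { 0; 1/2; 3/4; 13/16 | 7/8; 1 } so 27/32
edge 7 of 14 (RED): { 0; 1/2; 3/4; 13/16 | 27/32; 7/8; 1 } so 53/64
edge 8 of 14 (RED): { 0; 1/2; 3/4; 13/16 | 53/64; 27/32; 7/8; 1 } so 105/128
edge 9 of 14 (RED): { 0; 1/2; 3/4; 13/16 | 105/128; 53/64; 27/32; 7/8; 1 } so 209/256
edge 10 of 14 (BLUE): { 0; 1/2; 3/4; 13/16; 209/256 | 105/128; 53/64; 27/32; 7/8; 1 } so 419/512
edge 11 of 14 (BLUE): { 0; 1/2; 3/4; 13/16; 209/256; 419/512 | 105/128; 53/64; 27/32; 7/8; 1 } so 839/1024
edge 12 of 14 (BLUE): { 0; 1/2; 3/4; 13/16; 209/256; 419/512; 839/1024 | 105/128; 53/64; 27/32; 7/8; 1 } so 1679/2048
edge 13 of 14 (BLUE): { 0; 1/2; 3/4; 13/16; 209/256; 419/512; 839/1024; 1679/2048 | 105/128; 53/64; 27/32; 7/8; 1 } so 3359/4096
edge 14 of 14 (BLUE): { 0; 1/2; 3/4; 13/16; 209/256; 419/512; 839/1024; 1679/2048; 3359/4096 | 105/128; 53/64; 27/32; 7/8; 1 } so 6719/8192

6719/8192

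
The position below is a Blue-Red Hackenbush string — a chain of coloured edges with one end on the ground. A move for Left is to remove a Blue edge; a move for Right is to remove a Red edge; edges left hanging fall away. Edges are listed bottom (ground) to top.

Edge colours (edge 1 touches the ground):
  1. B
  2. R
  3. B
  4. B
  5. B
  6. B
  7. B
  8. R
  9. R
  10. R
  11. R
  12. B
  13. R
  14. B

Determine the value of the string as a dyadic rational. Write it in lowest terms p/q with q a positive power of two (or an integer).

7947/8192

edge 1 of 14 (B): { 0 | — } → 1
edge 2 of 14 (R): { 0 | 1 } → 1/2
edge 3 of 14 (B): { 0,1/2 | 1 } → 3/4
edge 4 of 14 (B): { 0,1/2,3/4 | 1 } → 7/8
edge 5 of 14 (B): { 0,1/2,3/4,7/8 | 1 } → 15/16
edge 6 of 14 (B): { 0,1/2,3/4,7/8,15/16 | 1 } → 31/32
edge 7 of 14 (B): { 0,1/2,3/4,7/8,15/16,31/32 | 1 } → 63/64
edge 8 of 14 (R): { 0,1/2,3/4,7/8,15/16,31/32 | 63/64,1 } → 125/128
edge 9 of 14 (R): { 0,1/2,3/4,7/8,15/16,31/32 | 125/128,63/64,1 } → 249/256
edge 10 of 14 (R): { 0,1/2,3/4,7/8,15/16,31/32 | 249/256,125/128,63/64,1 } → 497/512
edge 11 of 14 (R): { 0,1/2,3/4,7/8,15/16,31/32 | 497/512,249/256,125/128,63/64,1 } → 993/1024
edge 12 of 14 (B): { 0,1/2,3/4,7/8,15/16,31/32,993/1024 | 497/512,249/256,125/128,63/64,1 } → 1987/2048
edge 13 of 14 (R): { 0,1/2,3/4,7/8,15/16,31/32,993/1024 | 1987/2048,497/512,249/256,125/128,63/64,1 } → 3973/4096
edge 14 of 14 (B): { 0,1/2,3/4,7/8,15/16,31/32,993/1024,3973/4096 | 1987/2048,497/512,249/256,125/128,63/64,1 } → 7947/8192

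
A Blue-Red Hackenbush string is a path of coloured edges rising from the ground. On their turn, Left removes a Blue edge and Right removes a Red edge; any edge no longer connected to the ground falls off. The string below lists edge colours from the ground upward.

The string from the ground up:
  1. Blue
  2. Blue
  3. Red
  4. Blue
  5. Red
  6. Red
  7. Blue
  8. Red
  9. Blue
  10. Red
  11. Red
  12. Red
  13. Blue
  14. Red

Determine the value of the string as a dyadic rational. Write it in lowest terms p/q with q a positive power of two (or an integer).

6469/4096

Recurse on prefixes of the 14-edge string Blue Blue Red Blue Red Red Blue Red Blue Red Red Red Blue Red:
v(B) = { 0 | none } → 1
v(BB) = { 0; 1 | none } → 2
v(BBR) = { 0; 1 | 2 } → 3/2
v(BBRB) = { 0; 1; 3/2 | 2 } → 7/4
v(BBRBR) = { 0; 1; 3/2 | 7/4; 2 } → 13/8
v(BBRBRR) = { 0; 1; 3/2 | 13/8; 7/4; 2 } → 25/16
v(BBRBRRB) = { 0; 1; 3/2; 25/16 | 13/8; 7/4; 2 } → 51/32
v(BBRBRRBR) = { 0; 1; 3/2; 25/16 | 51/32; 13/8; 7/4; 2 } → 101/64
v(BBRBRRBRB) = { 0; 1; 3/2; 25/16; 101/64 | 51/32; 13/8; 7/4; 2 } → 203/128
v(BBRBRRBRBR) = { 0; 1; 3/2; 25/16; 101/64 | 203/128; 51/32; 13/8; 7/4; 2 } → 405/256
v(BBRBRRBRBRR) = { 0; 1; 3/2; 25/16; 101/64 | 405/256; 203/128; 51/32; 13/8; 7/4; 2 } → 809/512
v(BBRBRRBRBRRR) = { 0; 1; 3/2; 25/16; 101/64 | 809/512; 405/256; 203/128; 51/32; 13/8; 7/4; 2 } → 1617/1024
v(BBRBRRBRBRRRB) = { 0; 1; 3/2; 25/16; 101/64; 1617/1024 | 809/512; 405/256; 203/128; 51/32; 13/8; 7/4; 2 } → 3235/2048
v(BBRBRRBRBRRRBR) = { 0; 1; 3/2; 25/16; 101/64; 1617/1024 | 3235/2048; 809/512; 405/256; 203/128; 51/32; 13/8; 7/4; 2 } → 6469/4096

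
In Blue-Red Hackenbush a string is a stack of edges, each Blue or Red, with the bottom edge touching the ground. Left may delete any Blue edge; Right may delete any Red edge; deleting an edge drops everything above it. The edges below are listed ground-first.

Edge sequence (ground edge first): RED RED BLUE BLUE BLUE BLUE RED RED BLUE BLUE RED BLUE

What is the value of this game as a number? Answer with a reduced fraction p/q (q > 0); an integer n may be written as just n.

-1125/1024

Recurse on prefixes of the 12-edge string RED RED BLUE BLUE BLUE BLUE RED RED BLUE BLUE RED BLUE:
G(R) = { ∅ | 0 } so -1
G(RR) = { ∅ | -1 0 } so -2
G(RRB) = { -2 | -1 0 } so -3/2
G(RRBB) = { -2 -3/2 | -1 0 } so -5/4
G(RRBBB) = { -2 -3/2 -5/4 | -1 0 } so -9/8
G(RRBBBB) = { -2 -3/2 -5/4 -9/8 | -1 0 } so -17/16
G(RRBBBBR) = { -2 -3/2 -5/4 -9/8 | -17/16 -1 0 } so -35/32
G(RRBBBBRR) = { -2 -3/2 -5/4 -9/8 | -35/32 -17/16 -1 0 } so -71/64
G(RRBBBBRRB) = { -2 -3/2 -5/4 -9/8 -71/64 | -35/32 -17/16 -1 0 } so -141/128
G(RRBBBBRRBB) = { -2 -3/2 -5/4 -9/8 -71/64 -141/128 | -35/32 -17/16 -1 0 } so -281/256
G(RRBBBBRRBBR) = { -2 -3/2 -5/4 -9/8 -71/64 -141/128 | -281/256 -35/32 -17/16 -1 0 } so -563/512
G(RRBBBBRRBBRB) = { -2 -3/2 -5/4 -9/8 -71/64 -141/128 -563/512 | -281/256 -35/32 -17/16 -1 0 } so -1125/1024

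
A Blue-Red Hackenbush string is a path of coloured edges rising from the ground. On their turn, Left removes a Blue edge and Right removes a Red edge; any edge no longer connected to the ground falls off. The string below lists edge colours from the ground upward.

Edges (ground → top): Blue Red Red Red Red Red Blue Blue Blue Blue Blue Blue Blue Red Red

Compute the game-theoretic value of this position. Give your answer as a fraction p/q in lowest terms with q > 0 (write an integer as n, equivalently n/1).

1017/16384

Recurse on prefixes of the 15-edge string Blue Red Red Red Red Red Blue Blue Blue Blue Blue Blue Blue Red Red:
1 of 15 · B · max L 0 · min R +∞ ⇒ 1
2 of 15 · BR · max L 0 · min R 1 ⇒ 1/2
3 of 15 · BRR · max L 0 · min R 1/2 ⇒ 1/4
4 of 15 · BRRR · max L 0 · min R 1/4 ⇒ 1/8
5 of 15 · BRRRR · max L 0 · min R 1/8 ⇒ 1/16
6 of 15 · BRRRRR · max L 0 · min R 1/16 ⇒ 1/32
7 of 15 · BRRRRRB · max L 1/32 · min R 1/16 ⇒ 3/64
8 of 15 · BRRRRRBB · max L 3/64 · min R 1/16 ⇒ 7/128
9 of 15 · BRRRRRBBB · max L 7/128 · min R 1/16 ⇒ 15/256
10 of 15 · BRRRRRBBBB · max L 15/256 · min R 1/16 ⇒ 31/512
11 of 15 · BRRRRRBBBBB · max L 31/512 · min R 1/16 ⇒ 63/1024
12 of 15 · BRRRRRBBBBBB · max L 63/1024 · min R 1/16 ⇒ 127/2048
13 of 15 · BRRRRRBBBBBBB · max L 127/2048 · min R 1/16 ⇒ 255/4096
14 of 15 · BRRRRRBBBBBBBR · max L 127/2048 · min R 255/4096 ⇒ 509/8192
15 of 15 · BRRRRRBBBBBBBRR · max L 127/2048 · min R 509/8192 ⇒ 1017/16384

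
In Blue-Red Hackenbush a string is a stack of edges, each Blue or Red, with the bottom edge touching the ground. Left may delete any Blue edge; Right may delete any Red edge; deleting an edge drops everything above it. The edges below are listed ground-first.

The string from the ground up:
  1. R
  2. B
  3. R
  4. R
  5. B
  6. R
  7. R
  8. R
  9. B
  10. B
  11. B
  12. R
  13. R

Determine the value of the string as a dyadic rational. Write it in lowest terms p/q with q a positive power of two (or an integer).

-3527/4096

g_1 [R]  L=[·]  R=[0]  — -1
g_2 [RB]  L=[-1]  R=[0]  — -1/2
g_3 [RBR]  L=[-1]  R=[-1/2,0]  — -3/4
g_4 [RBRR]  L=[-1]  R=[-3/4,-1/2,0]  — -7/8
g_5 [RBRRB]  L=[-1,-7/8]  R=[-3/4,-1/2,0]  — -13/16
g_6 [RBRRBR]  L=[-1,-7/8]  R=[-13/16,-3/4,-1/2,0]  — -27/32
g_7 [RBRRBRR]  L=[-1,-7/8]  R=[-27/32,-13/16,-3/4,-1/2,0]  — -55/64
g_8 [RBRRBRRR]  L=[-1,-7/8]  R=[-55/64,-27/32,-13/16,-3/4,-1/2,0]  — -111/128
g_9 [RBRRBRRRB]  L=[-1,-7/8,-111/128]  R=[-55/64,-27/32,-13/16,-3/4,-1/2,0]  — -221/256
g_10 [RBRRBRRRBB]  L=[-1,-7/8,-111/128,-221/256]  R=[-55/64,-27/32,-13/16,-3/4,-1/2,0]  — -441/512
g_11 [RBRRBRRRBBB]  L=[-1,-7/8,-111/128,-221/256,-441/512]  R=[-55/64,-27/32,-13/16,-3/4,-1/2,0]  — -881/1024
g_12 [RBRRBRRRBBBR]  L=[-1,-7/8,-111/128,-221/256,-441/512]  R=[-881/1024,-55/64,-27/32,-13/16,-3/4,-1/2,0]  — -1763/2048
g_13 [RBRRBRRRBBBRR]  L=[-1,-7/8,-111/128,-221/256,-441/512]  R=[-1763/2048,-881/1024,-55/64,-27/32,-13/16,-3/4,-1/2,0]  — -3527/4096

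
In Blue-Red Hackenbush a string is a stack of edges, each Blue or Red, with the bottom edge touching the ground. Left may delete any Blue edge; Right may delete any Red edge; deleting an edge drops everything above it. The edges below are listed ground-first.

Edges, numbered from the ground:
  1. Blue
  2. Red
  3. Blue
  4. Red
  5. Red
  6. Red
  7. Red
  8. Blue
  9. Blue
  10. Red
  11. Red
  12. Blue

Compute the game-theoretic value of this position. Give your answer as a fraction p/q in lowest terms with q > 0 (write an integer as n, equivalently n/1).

1075/2048

step 1: add Blue to get B; options L={ 0 } R={ none } = 1
step 2: add Red to get BR; options L={ 0 } R={ 1 } = 1/2
step 3: add Blue to get BRB; options L={ 0,1/2 } R={ 1 } = 3/4
step 4: add Red to get BRBR; options L={ 0,1/2 } R={ 3/4,1 } = 5/8
step 5: add Red to get BRBRR; options L={ 0,1/2 } R={ 5/8,3/4,1 } = 9/16
step 6: add Red to get BRBRRR; options L={ 0,1/2 } R={ 9/16,5/8,3/4,1 } = 17/32
step 7: add Red to get BRBRRRR; options L={ 0,1/2 } R={ 17/32,9/16,5/8,3/4,1 } = 33/64
step 8: add Blue to get BRBRRRRB; options L={ 0,1/2,33/64 } R={ 17/32,9/16,5/8,3/4,1 } = 67/128
step 9: add Blue to get BRBRRRRBB; options L={ 0,1/2,33/64,67/128 } R={ 17/32,9/16,5/8,3/4,1 } = 135/256
step 10: add Red to get BRBRRRRBBR; options L={ 0,1/2,33/64,67/128 } R={ 135/256,17/32,9/16,5/8,3/4,1 } = 269/512
step 11: add Red to get BRBRRRRBBRR; options L={ 0,1/2,33/64,67/128 } R={ 269/512,135/256,17/32,9/16,5/8,3/4,1 } = 537/1024
step 12: add Blue to get BRBRRRRBBRRB; options L={ 0,1/2,33/64,67/128,537/1024 } R={ 269/512,135/256,17/32,9/16,5/8,3/4,1 } = 1075/2048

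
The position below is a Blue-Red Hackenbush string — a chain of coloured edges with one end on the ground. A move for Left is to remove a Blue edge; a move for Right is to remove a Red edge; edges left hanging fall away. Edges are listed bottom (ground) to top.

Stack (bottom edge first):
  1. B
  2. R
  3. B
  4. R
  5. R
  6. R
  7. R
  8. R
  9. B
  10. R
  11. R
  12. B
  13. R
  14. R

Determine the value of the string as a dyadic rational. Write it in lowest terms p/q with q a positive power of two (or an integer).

4169/8192

step 1: add B to get B; options L={ 0 } R={ ∅ } = 1
step 2: add R to get BR; options L={ 0 } R={ 1 } = 1/2
step 3: add B to get BRB; options L={ 0 1/2 } R={ 1 } = 3/4
step 4: add R to get BRBR; options L={ 0 1/2 } R={ 3/4 1 } = 5/8
step 5: add R to get BRBRR; options L={ 0 1/2 } R={ 5/8 3/4 1 } = 9/16
step 6: add R to get BRBRRR; options L={ 0 1/2 } R={ 9/16 5/8 3/4 1 } = 17/32
step 7: add R to get BRBRRRR; options L={ 0 1/2 } R={ 17/32 9/16 5/8 3/4 1 } = 33/64
step 8: add R to get BRBRRRRR; options L={ 0 1/2 } R={ 33/64 17/32 9/16 5/8 3/4 1 } = 65/128
step 9: add B to get BRBRRRRRB; options L={ 0 1/2 65/128 } R={ 33/64 17/32 9/16 5/8 3/4 1 } = 131/256
step 10: add R to get BRBRRRRRBR; options L={ 0 1/2 65/128 } R={ 131/256 33/64 17/32 9/16 5/8 3/4 1 } = 261/512
step 11: add R to get BRBRRRRRBRR; options L={ 0 1/2 65/128 } R={ 261/512 131/256 33/64 17/32 9/16 5/8 3/4 1 } = 521/1024
step 12: add B to get BRBRRRRRBRRB; options L={ 0 1/2 65/128 521/1024 } R={ 261/512 131/256 33/64 17/32 9/16 5/8 3/4 1 } = 1043/2048
step 13: add R to get BRBRRRRRBRRBR; options L={ 0 1/2 65/128 521/1024 } R={ 1043/2048 261/512 131/256 33/64 17/32 9/16 5/8 3/4 1 } = 2085/4096
step 14: add R to get BRBRRRRRBRRBRR; options L={ 0 1/2 65/128 521/1024 } R={ 2085/4096 1043/2048 261/512 131/256 33/64 17/32 9/16 5/8 3/4 1 } = 4169/8192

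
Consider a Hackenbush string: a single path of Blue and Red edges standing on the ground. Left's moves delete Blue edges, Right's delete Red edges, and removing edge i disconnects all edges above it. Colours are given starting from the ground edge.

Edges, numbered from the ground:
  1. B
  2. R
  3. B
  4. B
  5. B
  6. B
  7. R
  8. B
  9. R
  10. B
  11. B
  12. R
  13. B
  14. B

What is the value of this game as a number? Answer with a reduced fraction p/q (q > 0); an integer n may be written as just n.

7863/8192

Build val(s[:k]) for k = 1..14, string s = B R B B B B R B R B B R B B.
edge 1 of 14 (B): { 0 | (no moves) } -> 1
edge 2 of 14 (R): { 0 | 1 } -> 1/2
edge 3 of 14 (B): { 0 1/2 | 1 } -> 3/4
edge 4 of 14 (B): { 0 1/2 3/4 | 1 } -> 7/8
edge 5 of 14 (B): { 0 1/2 3/4 7/8 | 1 } -> 15/16
edge 6 of 14 (B): { 0 1/2 3/4 7/8 15/16 | 1 } -> 31/32
edge 7 of 14 (R): { 0 1/2 3/4 7/8 15/16 | 31/32 1 } -> 61/64
edge 8 of 14 (B): { 0 1/2 3/4 7/8 15/16 61/64 | 31/32 1 } -> 123/128
edge 9 of 14 (R): { 0 1/2 3/4 7/8 15/16 61/64 | 123/128 31/32 1 } -> 245/256
edge 10 of 14 (B): { 0 1/2 3/4 7/8 15/16 61/64 245/256 | 123/128 31/32 1 } -> 491/512
edge 11 of 14 (B): { 0 1/2 3/4 7/8 15/16 61/64 245/256 491/512 | 123/128 31/32 1 } -> 983/1024
edge 12 of 14 (R): { 0 1/2 3/4 7/8 15/16 61/64 245/256 491/512 | 983/1024 123/128 31/32 1 } -> 1965/2048
edge 13 of 14 (B): { 0 1/2 3/4 7/8 15/16 61/64 245/256 491/512 1965/2048 | 983/1024 123/128 31/32 1 } -> 3931/4096
edge 14 of 14 (B): { 0 1/2 3/4 7/8 15/16 61/64 245/256 491/512 1965/2048 3931/4096 | 983/1024 123/128 31/32 1 } -> 7863/8192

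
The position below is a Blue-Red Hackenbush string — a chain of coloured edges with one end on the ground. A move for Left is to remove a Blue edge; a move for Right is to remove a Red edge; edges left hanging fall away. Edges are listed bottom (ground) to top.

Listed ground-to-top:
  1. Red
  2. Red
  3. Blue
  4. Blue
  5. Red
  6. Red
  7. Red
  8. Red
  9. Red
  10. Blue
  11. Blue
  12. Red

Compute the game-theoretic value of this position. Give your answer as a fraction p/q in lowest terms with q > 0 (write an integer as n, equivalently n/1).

R: Left { none }, Right { 0 } ⇒ simplest -1
RR: Left { none }, Right { -1, 0 } ⇒ simplest -2
RRB: Left { -2 }, Right { -1, 0 } ⇒ simplest -3/2
RRBB: Left { -2, -3/2 }, Right { -1, 0 } ⇒ simplest -5/4
RRBBR: Left { -2, -3/2 }, Right { -5/4, -1, 0 } ⇒ simplest -11/8
RRBBRR: Left { -2, -3/2 }, Right { -11/8, -5/4, -1, 0 } ⇒ simplest -23/16
RRBBRRR: Left { -2, -3/2 }, Right { -23/16, -11/8, -5/4, -1, 0 } ⇒ simplest -47/32
RRBBRRRR: Left { -2, -3/2 }, Right { -47/32, -23/16, -11/8, -5/4, -1, 0 } ⇒ simplest -95/64
RRBBRRRRR: Left { -2, -3/2 }, Right { -95/64, -47/32, -23/16, -11/8, -5/4, -1, 0 } ⇒ simplest -191/128
RRBBRRRRRB: Left { -2, -3/2, -191/128 }, Right { -95/64, -47/32, -23/16, -11/8, -5/4, -1, 0 } ⇒ simplest -381/256
RRBBRRRRRBB: Left { -2, -3/2, -191/128, -381/256 }, Right { -95/64, -47/32, -23/16, -11/8, -5/4, -1, 0 } ⇒ simplest -761/512
RRBBRRRRRBBR: Left { -2, -3/2, -191/128, -381/256 }, Right { -761/512, -95/64, -47/32, -23/16, -11/8, -5/4, -1, 0 } ⇒ simplest -1523/1024

-1523/1024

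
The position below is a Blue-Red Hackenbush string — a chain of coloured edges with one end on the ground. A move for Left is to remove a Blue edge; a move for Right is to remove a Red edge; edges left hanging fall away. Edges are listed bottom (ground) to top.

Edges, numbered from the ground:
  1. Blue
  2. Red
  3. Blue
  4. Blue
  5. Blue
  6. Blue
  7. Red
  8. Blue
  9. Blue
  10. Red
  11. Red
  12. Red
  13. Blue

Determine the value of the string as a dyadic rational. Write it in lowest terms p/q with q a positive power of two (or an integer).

3939/4096

v(B) = { 0 |  } -> 1
v(BR) = { 0 | 1 } -> 1/2
v(BRB) = { 0, 1/2 | 1 } -> 3/4
v(BRBB) = { 0, 1/2, 3/4 | 1 } -> 7/8
v(BRBBB) = { 0, 1/2, 3/4, 7/8 | 1 } -> 15/16
v(BRBBBB) = { 0, 1/2, 3/4, 7/8, 15/16 | 1 } -> 31/32
v(BRBBBBR) = { 0, 1/2, 3/4, 7/8, 15/16 | 31/32, 1 } -> 61/64
v(BRBBBBRB) = { 0, 1/2, 3/4, 7/8, 15/16, 61/64 | 31/32, 1 } -> 123/128
v(BRBBBBRBB) = { 0, 1/2, 3/4, 7/8, 15/16, 61/64, 123/128 | 31/32, 1 } -> 247/256
v(BRBBBBRBBR) = { 0, 1/2, 3/4, 7/8, 15/16, 61/64, 123/128 | 247/256, 31/32, 1 } -> 493/512
v(BRBBBBRBBRR) = { 0, 1/2, 3/4, 7/8, 15/16, 61/64, 123/128 | 493/512, 247/256, 31/32, 1 } -> 985/1024
v(BRBBBBRBBRRR) = { 0, 1/2, 3/4, 7/8, 15/16, 61/64, 123/128 | 985/1024, 493/512, 247/256, 31/32, 1 } -> 1969/2048
v(BRBBBBRBBRRRB) = { 0, 1/2, 3/4, 7/8, 15/16, 61/64, 123/128, 1969/2048 | 985/1024, 493/512, 247/256, 31/32, 1 } -> 3939/4096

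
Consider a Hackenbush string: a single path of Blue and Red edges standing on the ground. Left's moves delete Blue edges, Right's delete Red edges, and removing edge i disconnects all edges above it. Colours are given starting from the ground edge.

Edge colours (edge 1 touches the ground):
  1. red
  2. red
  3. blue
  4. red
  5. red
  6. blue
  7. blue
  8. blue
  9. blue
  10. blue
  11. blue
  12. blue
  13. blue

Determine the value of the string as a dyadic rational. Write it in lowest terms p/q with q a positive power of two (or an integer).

-3585/2048

step 1: add red to get r; options L={ ∅ } R={ 0 } => -1
step 2: add red to get rr; options L={ ∅ } R={ -1,0 } => -2
step 3: add blue to get rrb; options L={ -2 } R={ -1,0 } => -3/2
step 4: add red to get rrbr; options L={ -2 } R={ -3/2,-1,0 } => -7/4
step 5: add red to get rrbrr; options L={ -2 } R={ -7/4,-3/2,-1,0 } => -15/8
step 6: add blue to get rrbrrb; options L={ -2,-15/8 } R={ -7/4,-3/2,-1,0 } => -29/16
step 7: add blue to get rrbrrbb; options L={ -2,-15/8,-29/16 } R={ -7/4,-3/2,-1,0 } => -57/32
step 8: add blue to get rrbrrbbb; options L={ -2,-15/8,-29/16,-57/32 } R={ -7/4,-3/2,-1,0 } => -113/64
step 9: add blue to get rrbrrbbbb; options L={ -2,-15/8,-29/16,-57/32,-113/64 } R={ -7/4,-3/2,-1,0 } => -225/128
step 10: add blue to get rrbrrbbbbb; options L={ -2,-15/8,-29/16,-57/32,-113/64,-225/128 } R={ -7/4,-3/2,-1,0 } => -449/256
step 11: add blue to get rrbrrbbbbbb; options L={ -2,-15/8,-29/16,-57/32,-113/64,-225/128,-449/256 } R={ -7/4,-3/2,-1,0 } => -897/512
step 12: add blue to get rrbrrbbbbbbb; options L={ -2,-15/8,-29/16,-57/32,-113/64,-225/128,-449/256,-897/512 } R={ -7/4,-3/2,-1,0 } => -1793/1024
step 13: add blue to get rrbrrbbbbbbbb; options L={ -2,-15/8,-29/16,-57/32,-113/64,-225/128,-449/256,-897/512,-1793/1024 } R={ -7/4,-3/2,-1,0 } => -3585/2048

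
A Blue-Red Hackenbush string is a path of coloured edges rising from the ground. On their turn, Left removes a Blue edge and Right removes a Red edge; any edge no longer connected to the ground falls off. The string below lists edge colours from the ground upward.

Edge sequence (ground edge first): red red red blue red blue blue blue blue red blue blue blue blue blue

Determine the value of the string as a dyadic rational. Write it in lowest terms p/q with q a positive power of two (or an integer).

-10305/4096

Build G(s[:k]) for k = 1..15, string s = red red red blue red blue blue blue blue red blue blue blue blue blue.
r: Left {  }, Right { 0 } — simplest -1
rr: Left {  }, Right { -1; 0 } — simplest -2
rrr: Left {  }, Right { -2; -1; 0 } — simplest -3
rrrb: Left { -3 }, Right { -2; -1; 0 } — simplest -5/2
rrrbr: Left { -3 }, Right { -5/2; -2; -1; 0 } — simplest -11/4
rrrbrb: Left { -3; -11/4 }, Right { -5/2; -2; -1; 0 } — simplest -21/8
rrrbrbb: Left { -3; -11/4; -21/8 }, Right { -5/2; -2; -1; 0 } — simplest -41/16
rrrbrbbb: Left { -3; -11/4; -21/8; -41/16 }, Right { -5/2; -2; -1; 0 } — simplest -81/32
rrrbrbbbb: Left { -3; -11/4; -21/8; -41/16; -81/32 }, Right { -5/2; -2; -1; 0 } — simplest -161/64
rrrbrbbbbr: Left { -3; -11/4; -21/8; -41/16; -81/32 }, Right { -161/64; -5/2; -2; -1; 0 } — simplest -323/128
rrrbrbbbbrb: Left { -3; -11/4; -21/8; -41/16; -81/32; -323/128 }, Right { -161/64; -5/2; -2; -1; 0 } — simplest -645/256
rrrbrbbbbrbb: Left { -3; -11/4; -21/8; -41/16; -81/32; -323/128; -645/256 }, Right { -161/64; -5/2; -2; -1; 0 } — simplest -1289/512
rrrbrbbbbrbbb: Left { -3; -11/4; -21/8; -41/16; -81/32; -323/128; -645/256; -1289/512 }, Right { -161/64; -5/2; -2; -1; 0 } — simplest -2577/1024
rrrbrbbbbrbbbb: Left { -3; -11/4; -21/8; -41/16; -81/32; -323/128; -645/256; -1289/512; -2577/1024 }, Right { -161/64; -5/2; -2; -1; 0 } — simplest -5153/2048
rrrbrbbbbrbbbbb: Left { -3; -11/4; -21/8; -41/16; -81/32; -323/128; -645/256; -1289/512; -2577/1024; -5153/2048 }, Right { -161/64; -5/2; -2; -1; 0 } — simplest -10305/4096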